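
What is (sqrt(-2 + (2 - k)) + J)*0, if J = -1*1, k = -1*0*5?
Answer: 0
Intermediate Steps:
k = 0 (k = 0*5 = 0)
J = -1
(sqrt(-2 + (2 - k)) + J)*0 = (sqrt(-2 + (2 - 1*0)) - 1)*0 = (sqrt(-2 + (2 + 0)) - 1)*0 = (sqrt(-2 + 2) - 1)*0 = (sqrt(0) - 1)*0 = (0 - 1)*0 = -1*0 = 0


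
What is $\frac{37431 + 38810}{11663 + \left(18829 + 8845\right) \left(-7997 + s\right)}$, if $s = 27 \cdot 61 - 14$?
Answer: $- \frac{76241}{176105673} \approx -0.00043293$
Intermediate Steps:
$s = 1633$ ($s = 1647 - 14 = 1633$)
$\frac{37431 + 38810}{11663 + \left(18829 + 8845\right) \left(-7997 + s\right)} = \frac{37431 + 38810}{11663 + \left(18829 + 8845\right) \left(-7997 + 1633\right)} = \frac{76241}{11663 + 27674 \left(-6364\right)} = \frac{76241}{11663 - 176117336} = \frac{76241}{-176105673} = 76241 \left(- \frac{1}{176105673}\right) = - \frac{76241}{176105673}$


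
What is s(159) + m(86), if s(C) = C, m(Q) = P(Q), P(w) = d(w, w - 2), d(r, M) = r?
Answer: 245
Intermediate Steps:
P(w) = w
m(Q) = Q
s(159) + m(86) = 159 + 86 = 245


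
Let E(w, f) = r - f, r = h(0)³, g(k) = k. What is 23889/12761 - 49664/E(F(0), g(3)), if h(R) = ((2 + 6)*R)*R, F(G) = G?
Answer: 633833971/38283 ≈ 16557.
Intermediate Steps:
h(R) = 8*R² (h(R) = (8*R)*R = 8*R²)
r = 0 (r = (8*0²)³ = (8*0)³ = 0³ = 0)
E(w, f) = -f (E(w, f) = 0 - f = -f)
23889/12761 - 49664/E(F(0), g(3)) = 23889/12761 - 49664/((-1*3)) = 23889*(1/12761) - 49664/(-3) = 23889/12761 - 49664*(-⅓) = 23889/12761 + 49664/3 = 633833971/38283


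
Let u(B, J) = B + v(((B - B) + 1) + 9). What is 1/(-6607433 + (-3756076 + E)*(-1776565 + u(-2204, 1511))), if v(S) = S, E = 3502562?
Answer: 1/450933701693 ≈ 2.2176e-12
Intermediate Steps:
u(B, J) = 10 + B (u(B, J) = B + (((B - B) + 1) + 9) = B + ((0 + 1) + 9) = B + (1 + 9) = B + 10 = 10 + B)
1/(-6607433 + (-3756076 + E)*(-1776565 + u(-2204, 1511))) = 1/(-6607433 + (-3756076 + 3502562)*(-1776565 + (10 - 2204))) = 1/(-6607433 - 253514*(-1776565 - 2194)) = 1/(-6607433 - 253514*(-1778759)) = 1/(-6607433 + 450940309126) = 1/450933701693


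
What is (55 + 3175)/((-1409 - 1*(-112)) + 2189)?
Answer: 1615/446 ≈ 3.6211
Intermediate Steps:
(55 + 3175)/((-1409 - 1*(-112)) + 2189) = 3230/((-1409 + 112) + 2189) = 3230/(-1297 + 2189) = 3230/892 = 3230*(1/892) = 1615/446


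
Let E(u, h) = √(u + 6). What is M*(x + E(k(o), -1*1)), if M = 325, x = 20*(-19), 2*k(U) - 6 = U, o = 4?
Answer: -123500 + 325*√11 ≈ -1.2242e+5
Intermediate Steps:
k(U) = 3 + U/2
x = -380
E(u, h) = √(6 + u)
M*(x + E(k(o), -1*1)) = 325*(-380 + √(6 + (3 + (½)*4))) = 325*(-380 + √(6 + (3 + 2))) = 325*(-380 + √(6 + 5)) = 325*(-380 + √11) = -123500 + 325*√11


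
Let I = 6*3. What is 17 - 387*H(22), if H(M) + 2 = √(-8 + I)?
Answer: 791 - 387*√10 ≈ -432.80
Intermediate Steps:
I = 18
H(M) = -2 + √10 (H(M) = -2 + √(-8 + 18) = -2 + √10)
17 - 387*H(22) = 17 - 387*(-2 + √10) = 17 + (774 - 387*√10) = 791 - 387*√10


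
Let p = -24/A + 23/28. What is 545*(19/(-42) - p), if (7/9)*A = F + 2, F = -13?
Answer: -498675/308 ≈ -1619.1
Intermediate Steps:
A = -99/7 (A = 9*(-13 + 2)/7 = (9/7)*(-11) = -99/7 ≈ -14.143)
p = 2327/924 (p = -24/(-99/7) + 23/28 = -24*(-7/99) + 23*(1/28) = 56/33 + 23/28 = 2327/924 ≈ 2.5184)
545*(19/(-42) - p) = 545*(19/(-42) - 1*2327/924) = 545*(19*(-1/42) - 2327/924) = 545*(-19/42 - 2327/924) = 545*(-915/308) = -498675/308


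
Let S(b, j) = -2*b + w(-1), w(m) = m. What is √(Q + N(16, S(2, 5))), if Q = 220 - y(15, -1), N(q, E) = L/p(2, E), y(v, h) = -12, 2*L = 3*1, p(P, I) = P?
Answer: 7*√19/2 ≈ 15.256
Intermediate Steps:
L = 3/2 (L = (3*1)/2 = (½)*3 = 3/2 ≈ 1.5000)
S(b, j) = -1 - 2*b (S(b, j) = -2*b - 1 = -1 - 2*b)
N(q, E) = ¾ (N(q, E) = (3/2)/2 = (3/2)*(½) = ¾)
Q = 232 (Q = 220 - 1*(-12) = 220 + 12 = 232)
√(Q + N(16, S(2, 5))) = √(232 + ¾) = √(931/4) = 7*√19/2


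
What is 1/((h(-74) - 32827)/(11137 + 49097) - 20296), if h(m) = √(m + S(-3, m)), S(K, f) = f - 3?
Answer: -36819300154647/747304582133326216 - 30117*I*√151/747304582133326216 ≈ -4.9269e-5 - 4.9523e-13*I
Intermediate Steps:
S(K, f) = -3 + f
h(m) = √(-3 + 2*m) (h(m) = √(m + (-3 + m)) = √(-3 + 2*m))
1/((h(-74) - 32827)/(11137 + 49097) - 20296) = 1/((√(-3 + 2*(-74)) - 32827)/(11137 + 49097) - 20296) = 1/((√(-3 - 148) - 32827)/60234 - 20296) = 1/((√(-151) - 32827)*(1/60234) - 20296) = 1/((I*√151 - 32827)*(1/60234) - 20296) = 1/((-32827 + I*√151)*(1/60234) - 20296) = 1/((-32827/60234 + I*√151/60234) - 20296) = 1/(-1222542091/60234 + I*√151/60234)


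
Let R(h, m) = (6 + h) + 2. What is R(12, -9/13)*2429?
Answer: 48580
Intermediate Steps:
R(h, m) = 8 + h
R(12, -9/13)*2429 = (8 + 12)*2429 = 20*2429 = 48580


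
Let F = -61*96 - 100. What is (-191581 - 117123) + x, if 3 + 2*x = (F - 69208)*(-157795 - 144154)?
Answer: 22695077225/2 ≈ 1.1348e+10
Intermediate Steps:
F = -5956 (F = -5856 - 100 = -5956)
x = 22695694633/2 (x = -3/2 + ((-5956 - 69208)*(-157795 - 144154))/2 = -3/2 + (-75164*(-301949))/2 = -3/2 + (1/2)*22695694636 = -3/2 + 11347847318 = 22695694633/2 ≈ 1.1348e+10)
(-191581 - 117123) + x = (-191581 - 117123) + 22695694633/2 = -308704 + 22695694633/2 = 22695077225/2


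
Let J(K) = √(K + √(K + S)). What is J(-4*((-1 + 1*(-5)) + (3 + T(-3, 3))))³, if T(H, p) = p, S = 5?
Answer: 5^(¾) ≈ 3.3437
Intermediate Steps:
J(K) = √(K + √(5 + K)) (J(K) = √(K + √(K + 5)) = √(K + √(5 + K)))
J(-4*((-1 + 1*(-5)) + (3 + T(-3, 3))))³ = (√(-4*((-1 + 1*(-5)) + (3 + 3)) + √(5 - 4*((-1 + 1*(-5)) + (3 + 3)))))³ = (√(-4*((-1 - 5) + 6) + √(5 - 4*((-1 - 5) + 6))))³ = (√(-4*(-6 + 6) + √(5 - 4*(-6 + 6))))³ = (√(-4*0 + √(5 - 4*0)))³ = (√(0 + √(5 + 0)))³ = (√(0 + √5))³ = (√(√5))³ = (5^(¼))³ = 5^(¾)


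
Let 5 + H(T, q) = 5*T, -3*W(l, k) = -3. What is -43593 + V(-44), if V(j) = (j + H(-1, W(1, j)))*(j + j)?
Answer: -38841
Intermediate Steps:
W(l, k) = 1 (W(l, k) = -1/3*(-3) = 1)
H(T, q) = -5 + 5*T
V(j) = 2*j*(-10 + j) (V(j) = (j + (-5 + 5*(-1)))*(j + j) = (j + (-5 - 5))*(2*j) = (j - 10)*(2*j) = (-10 + j)*(2*j) = 2*j*(-10 + j))
-43593 + V(-44) = -43593 + 2*(-44)*(-10 - 44) = -43593 + 2*(-44)*(-54) = -43593 + 4752 = -38841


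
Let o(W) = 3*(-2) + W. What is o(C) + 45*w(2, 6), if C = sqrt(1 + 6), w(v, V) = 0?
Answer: -6 + sqrt(7) ≈ -3.3542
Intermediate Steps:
C = sqrt(7) ≈ 2.6458
o(W) = -6 + W
o(C) + 45*w(2, 6) = (-6 + sqrt(7)) + 45*0 = (-6 + sqrt(7)) + 0 = -6 + sqrt(7)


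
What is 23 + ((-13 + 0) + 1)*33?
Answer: -373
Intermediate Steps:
23 + ((-13 + 0) + 1)*33 = 23 + (-13 + 1)*33 = 23 - 12*33 = 23 - 396 = -373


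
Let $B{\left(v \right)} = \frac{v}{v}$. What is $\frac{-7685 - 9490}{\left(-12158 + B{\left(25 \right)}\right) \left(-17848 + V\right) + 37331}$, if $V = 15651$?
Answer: $- \frac{1145}{1783084} \approx -0.00064215$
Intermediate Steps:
$B{\left(v \right)} = 1$
$\frac{-7685 - 9490}{\left(-12158 + B{\left(25 \right)}\right) \left(-17848 + V\right) + 37331} = \frac{-7685 - 9490}{\left(-12158 + 1\right) \left(-17848 + 15651\right) + 37331} = - \frac{17175}{\left(-12157\right) \left(-2197\right) + 37331} = - \frac{17175}{26708929 + 37331} = - \frac{17175}{26746260} = \left(-17175\right) \frac{1}{26746260} = - \frac{1145}{1783084}$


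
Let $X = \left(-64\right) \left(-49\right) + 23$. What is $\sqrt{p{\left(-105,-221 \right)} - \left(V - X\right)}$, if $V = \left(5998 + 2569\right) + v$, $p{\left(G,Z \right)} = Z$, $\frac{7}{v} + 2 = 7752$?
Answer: $\frac{i \sqrt{13523674670}}{1550} \approx 75.027 i$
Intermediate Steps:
$v = \frac{7}{7750}$ ($v = \frac{7}{-2 + 7752} = \frac{7}{7750} \approx 0.00090323$)
$X = 3159$ ($X = 3136 + 23 = 3159$)
$V = \frac{66394257}{7750}$ ($V = \left(5998 + 2569\right) + \frac{7}{7750} = 8567 + \frac{7}{7750} = \frac{66394257}{7750} \approx 8567.0$)
$\sqrt{p{\left(-105,-221 \right)} - \left(V - X\right)} = \sqrt{-221 + \left(3159 - \frac{66394257}{7750}\right)} = \sqrt{-221 - \frac{41912007}{7750}} = \sqrt{- \frac{43624757}{7750}} = \frac{i \sqrt{13523674670}}{1550}$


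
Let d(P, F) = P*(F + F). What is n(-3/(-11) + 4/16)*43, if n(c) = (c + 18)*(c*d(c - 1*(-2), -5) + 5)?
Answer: -277731625/42592 ≈ -6520.8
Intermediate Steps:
d(P, F) = 2*F*P (d(P, F) = P*(2*F) = 2*F*P)
n(c) = (5 + c*(-20 - 10*c))*(18 + c) (n(c) = (c + 18)*(c*(2*(-5)*(c - 1*(-2))) + 5) = (18 + c)*(c*(2*(-5)*(c + 2)) + 5) = (18 + c)*(c*(2*(-5)*(2 + c)) + 5) = (18 + c)*(c*(-20 - 10*c) + 5) = (18 + c)*(5 + c*(-20 - 10*c)) = (5 + c*(-20 - 10*c))*(18 + c))
n(-3/(-11) + 4/16)*43 = (90 - 355*(-3/(-11) + 4/16) - 200*(-3/(-11) + 4/16)**2 - 10*(-3/(-11) + 4/16)**3)*43 = (90 - 355*(-3*(-1/11) + 4*(1/16)) - 200*(-3*(-1/11) + 4*(1/16))**2 - 10*(-3*(-1/11) + 4*(1/16))**3)*43 = (90 - 355*(3/11 + 1/4) - 200*(3/11 + 1/4)**2 - 10*(3/11 + 1/4)**3)*43 = (90 - 355*23/44 - 200*(23/44)**2 - 10*(23/44)**3)*43 = (90 - 8165/44 - 200*529/1936 - 10*12167/85184)*43 = (90 - 8165/44 - 13225/242 - 60835/42592)*43 = -6458875/42592*43 = -277731625/42592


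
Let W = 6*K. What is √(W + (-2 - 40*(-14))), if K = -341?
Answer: 4*I*√93 ≈ 38.575*I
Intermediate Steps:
W = -2046 (W = 6*(-341) = -2046)
√(W + (-2 - 40*(-14))) = √(-2046 + (-2 - 40*(-14))) = √(-2046 + (-2 + 560)) = √(-2046 + 558) = √(-1488) = 4*I*√93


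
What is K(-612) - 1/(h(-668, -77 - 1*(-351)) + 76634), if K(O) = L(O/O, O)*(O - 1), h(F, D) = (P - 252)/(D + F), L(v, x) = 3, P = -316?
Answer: -27763717895/15097182 ≈ -1839.0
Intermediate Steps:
h(F, D) = -568/(D + F) (h(F, D) = (-316 - 252)/(D + F) = -568/(D + F))
K(O) = -3 + 3*O (K(O) = 3*(O - 1) = 3*(-1 + O) = -3 + 3*O)
K(-612) - 1/(h(-668, -77 - 1*(-351)) + 76634) = (-3 + 3*(-612)) - 1/(-568/((-77 - 1*(-351)) - 668) + 76634) = (-3 - 1836) - 1/(-568/((-77 + 351) - 668) + 76634) = -1839 - 1/(-568/(274 - 668) + 76634) = -1839 - 1/(-568/(-394) + 76634) = -1839 - 1/(-568*(-1/394) + 76634) = -1839 - 1/(284/197 + 76634) = -1839 - 1/15097182/197 = -1839 - 1*197/15097182 = -1839 - 197/15097182 = -27763717895/15097182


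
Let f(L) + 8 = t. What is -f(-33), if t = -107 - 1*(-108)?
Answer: 7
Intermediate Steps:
t = 1 (t = -107 + 108 = 1)
f(L) = -7 (f(L) = -8 + 1 = -7)
-f(-33) = -1*(-7) = 7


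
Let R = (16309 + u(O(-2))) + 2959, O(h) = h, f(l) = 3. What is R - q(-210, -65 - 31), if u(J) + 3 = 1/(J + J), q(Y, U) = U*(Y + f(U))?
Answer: -2429/4 ≈ -607.25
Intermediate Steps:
q(Y, U) = U*(3 + Y) (q(Y, U) = U*(Y + 3) = U*(3 + Y))
u(J) = -3 + 1/(2*J) (u(J) = -3 + 1/(J + J) = -3 + 1/(2*J))
R = 77059/4 (R = (16309 + (-3 + (½)/(-2))) + 2959 = (16309 + (-3 + (½)*(-½))) + 2959 = (16309 + (-3 - ¼)) + 2959 = (16309 - 13/4) + 2959 = 65223/4 + 2959 = 77059/4 ≈ 19265.)
R - q(-210, -65 - 31) = 77059/4 - (-65 - 31)*(3 - 210) = 77059/4 - (-96)*(-207) = 77059/4 - 1*19872 = 77059/4 - 19872 = -2429/4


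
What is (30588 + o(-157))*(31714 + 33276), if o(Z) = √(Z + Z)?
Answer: 1987914120 + 64990*I*√314 ≈ 1.9879e+9 + 1.1516e+6*I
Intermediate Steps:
o(Z) = √2*√Z (o(Z) = √(2*Z) = √2*√Z)
(30588 + o(-157))*(31714 + 33276) = (30588 + √2*√(-157))*(31714 + 33276) = (30588 + √2*(I*√157))*64990 = (30588 + I*√314)*64990 = 1987914120 + 64990*I*√314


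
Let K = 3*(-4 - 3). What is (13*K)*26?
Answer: -7098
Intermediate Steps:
K = -21 (K = 3*(-7) = -21)
(13*K)*26 = (13*(-21))*26 = -273*26 = -7098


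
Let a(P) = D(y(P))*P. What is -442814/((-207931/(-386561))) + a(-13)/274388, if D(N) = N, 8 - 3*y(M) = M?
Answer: -46968262379707473/57053771228 ≈ -8.2323e+5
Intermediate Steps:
y(M) = 8/3 - M/3
a(P) = P*(8/3 - P/3) (a(P) = (8/3 - P/3)*P = P*(8/3 - P/3))
-442814/((-207931/(-386561))) + a(-13)/274388 = -442814/((-207931/(-386561))) + ((1/3)*(-13)*(8 - 1*(-13)))/274388 = -442814/((-207931*(-1/386561))) + ((1/3)*(-13)*(8 + 13))*(1/274388) = -442814/207931/386561 + ((1/3)*(-13)*21)*(1/274388) = -442814*386561/207931 - 91*1/274388 = -171174622654/207931 - 91/274388 = -46968262379707473/57053771228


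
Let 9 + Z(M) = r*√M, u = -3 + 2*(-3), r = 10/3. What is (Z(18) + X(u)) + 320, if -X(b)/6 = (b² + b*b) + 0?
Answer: -661 + 10*√2 ≈ -646.86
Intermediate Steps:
r = 10/3 (r = 10*(⅓) = 10/3 ≈ 3.3333)
u = -9 (u = -3 - 6 = -9)
X(b) = -12*b² (X(b) = -6*((b² + b*b) + 0) = -6*((b² + b²) + 0) = -6*(2*b² + 0) = -12*b²)
Z(M) = -9 + 10*√M/3
(Z(18) + X(u)) + 320 = ((-9 + 10*√18/3) - 12*(-9)²) + 320 = ((-9 + 10*(3*√2)/3) - 12*81) + 320 = ((-9 + 10*√2) - 972) + 320 = (-981 + 10*√2) + 320 = -661 + 10*√2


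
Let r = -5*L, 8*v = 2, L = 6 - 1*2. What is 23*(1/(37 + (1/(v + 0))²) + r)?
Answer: -24357/53 ≈ -459.57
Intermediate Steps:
L = 4 (L = 6 - 2 = 4)
v = ¼ (v = (⅛)*2 = ¼ ≈ 0.25000)
r = -20 (r = -5*4 = -20)
23*(1/(37 + (1/(v + 0))²) + r) = 23*(1/(37 + (1/(¼ + 0))²) - 20) = 23*(1/(37 + (1/(¼))²) - 20) = 23*(1/(37 + 4²) - 20) = 23*(1/(37 + 16) - 20) = 23*(1/53 - 20) = 23*(-1059/53) = -24357/53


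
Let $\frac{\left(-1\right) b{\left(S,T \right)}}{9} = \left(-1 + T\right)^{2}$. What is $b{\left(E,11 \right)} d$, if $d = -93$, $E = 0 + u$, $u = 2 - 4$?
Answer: $83700$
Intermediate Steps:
$u = -2$ ($u = 2 - 4 = -2$)
$E = -2$ ($E = 0 - 2 = -2$)
$b{\left(S,T \right)} = - 9 \left(-1 + T\right)^{2}$
$b{\left(E,11 \right)} d = - 9 \left(-1 + 11\right)^{2} \left(-93\right) = - 9 \cdot 10^{2} \left(-93\right) = \left(-9\right) 100 \left(-93\right) = \left(-900\right) \left(-93\right) = 83700$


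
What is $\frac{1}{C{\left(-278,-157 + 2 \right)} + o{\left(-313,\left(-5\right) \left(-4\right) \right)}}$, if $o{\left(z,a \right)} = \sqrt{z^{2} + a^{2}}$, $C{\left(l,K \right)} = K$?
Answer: $\frac{155}{74344} + \frac{\sqrt{98369}}{74344} \approx 0.0063036$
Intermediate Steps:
$o{\left(z,a \right)} = \sqrt{a^{2} + z^{2}}$
$\frac{1}{C{\left(-278,-157 + 2 \right)} + o{\left(-313,\left(-5\right) \left(-4\right) \right)}} = \frac{1}{\left(-157 + 2\right) + \sqrt{\left(\left(-5\right) \left(-4\right)\right)^{2} + \left(-313\right)^{2}}} = \frac{1}{-155 + \sqrt{20^{2} + 97969}} = \frac{1}{-155 + \sqrt{400 + 97969}} = \frac{1}{-155 + \sqrt{98369}}$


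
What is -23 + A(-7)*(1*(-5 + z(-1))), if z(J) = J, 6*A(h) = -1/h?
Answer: -162/7 ≈ -23.143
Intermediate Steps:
A(h) = -1/(6*h) (A(h) = (-1/h)/6 = -1/(6*h))
-23 + A(-7)*(1*(-5 + z(-1))) = -23 + (-1/6/(-7))*(1*(-5 - 1)) = -23 + (-1/6*(-1/7))*(1*(-6)) = -23 + (1/42)*(-6) = -23 - 1/7 = -162/7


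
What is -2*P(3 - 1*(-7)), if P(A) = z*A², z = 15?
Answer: -3000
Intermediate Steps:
P(A) = 15*A²
-2*P(3 - 1*(-7)) = -30*(3 - 1*(-7))² = -30*(3 + 7)² = -30*10² = -30*100 = -2*1500 = -3000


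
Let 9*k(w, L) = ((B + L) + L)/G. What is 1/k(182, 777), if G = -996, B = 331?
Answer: -8964/1885 ≈ -4.7554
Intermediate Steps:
k(w, L) = -331/8964 - L/4482 (k(w, L) = (((331 + L) + L)/(-996))/9 = ((331 + 2*L)*(-1/996))/9 = (-331/996 - L/498)/9 = -331/8964 - L/4482)
1/k(182, 777) = 1/(-331/8964 - 1/4482*777) = 1/(-331/8964 - 259/1494) = 1/(-1885/8964) = -8964/1885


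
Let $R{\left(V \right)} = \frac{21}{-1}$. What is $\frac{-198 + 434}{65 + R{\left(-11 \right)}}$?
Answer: $\frac{59}{11} \approx 5.3636$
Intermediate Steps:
$R{\left(V \right)} = -21$ ($R{\left(V \right)} = 21 \left(-1\right) = -21$)
$\frac{-198 + 434}{65 + R{\left(-11 \right)}} = \frac{-198 + 434}{65 - 21} = \frac{236}{44} = 236 \cdot \frac{1}{44} = \frac{59}{11}$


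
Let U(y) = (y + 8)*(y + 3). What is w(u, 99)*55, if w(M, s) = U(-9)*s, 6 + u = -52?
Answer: 32670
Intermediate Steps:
U(y) = (3 + y)*(8 + y) (U(y) = (8 + y)*(3 + y) = (3 + y)*(8 + y))
u = -58 (u = -6 - 52 = -58)
w(M, s) = 6*s (w(M, s) = (24 + (-9)² + 11*(-9))*s = (24 + 81 - 99)*s = 6*s)
w(u, 99)*55 = (6*99)*55 = 594*55 = 32670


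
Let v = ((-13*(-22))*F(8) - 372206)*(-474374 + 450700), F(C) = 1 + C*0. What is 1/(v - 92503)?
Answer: 1/8804741577 ≈ 1.1358e-10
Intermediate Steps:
F(C) = 1 (F(C) = 1 + 0 = 1)
v = 8804834080 (v = (-13*(-22)*1 - 372206)*(-474374 + 450700) = (286*1 - 372206)*(-23674) = (286 - 372206)*(-23674) = -371920*(-23674) = 8804834080)
1/(v - 92503) = 1/(8804834080 - 92503) = 1/8804741577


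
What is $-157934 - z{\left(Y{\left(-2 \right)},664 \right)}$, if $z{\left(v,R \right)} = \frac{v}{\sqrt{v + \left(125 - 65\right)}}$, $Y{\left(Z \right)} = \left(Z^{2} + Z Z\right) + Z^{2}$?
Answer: $-157934 - \sqrt{2} \approx -1.5794 \cdot 10^{5}$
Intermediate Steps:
$Y{\left(Z \right)} = 3 Z^{2}$ ($Y{\left(Z \right)} = \left(Z^{2} + Z^{2}\right) + Z^{2} = 2 Z^{2} + Z^{2} = 3 Z^{2}$)
$z{\left(v,R \right)} = \frac{v}{\sqrt{60 + v}}$ ($z{\left(v,R \right)} = \frac{v}{\sqrt{v + \left(125 - 65\right)}} = \frac{v}{\sqrt{v + 60}} = \frac{v}{\sqrt{60 + v}}$)
$-157934 - z{\left(Y{\left(-2 \right)},664 \right)} = -157934 - \frac{3 \left(-2\right)^{2}}{\sqrt{60 + 3 \left(-2\right)^{2}}} = -157934 - \frac{3 \cdot 4}{\sqrt{60 + 3 \cdot 4}} = -157934 - \frac{12}{\sqrt{60 + 12}} = -157934 - \frac{12}{6 \sqrt{2}} = -157934 - 12 \frac{\sqrt{2}}{12} = -157934 - \sqrt{2}$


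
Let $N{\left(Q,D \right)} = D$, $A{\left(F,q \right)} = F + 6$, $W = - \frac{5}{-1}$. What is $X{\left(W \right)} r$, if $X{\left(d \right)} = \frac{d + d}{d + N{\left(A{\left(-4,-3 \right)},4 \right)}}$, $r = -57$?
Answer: $- \frac{190}{3} \approx -63.333$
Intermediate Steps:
$W = 5$ ($W = \left(-5\right) \left(-1\right) = 5$)
$A{\left(F,q \right)} = 6 + F$
$X{\left(d \right)} = \frac{2 d}{4 + d}$ ($X{\left(d \right)} = \frac{d + d}{d + 4} = \frac{2 d}{4 + d}$)
$X{\left(W \right)} r = 2 \cdot 5 \frac{1}{4 + 5} \left(-57\right) = 2 \cdot 5 \cdot \frac{1}{9} \left(-57\right) = \frac{10}{9} \left(-57\right) = - \frac{190}{3}$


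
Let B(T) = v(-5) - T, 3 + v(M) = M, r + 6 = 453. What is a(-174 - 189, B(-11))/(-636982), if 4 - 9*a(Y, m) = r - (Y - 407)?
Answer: 1213/5732838 ≈ 0.00021159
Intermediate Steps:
r = 447 (r = -6 + 453 = 447)
v(M) = -3 + M
B(T) = -8 - T (B(T) = (-3 - 5) - T = -8 - T)
a(Y, m) = -850/9 + Y/9 (a(Y, m) = 4/9 - (447 - (Y - 407))/9 = 4/9 - (447 - (-407 + Y))/9 = 4/9 - (447 + (407 - Y))/9 = 4/9 - (854 - Y)/9 = 4/9 + (-854/9 + Y/9) = -850/9 + Y/9)
a(-174 - 189, B(-11))/(-636982) = (-850/9 + (-174 - 189)/9)/(-636982) = (-850/9 + (1/9)*(-363))*(-1/636982) = (-850/9 - 121/3)*(-1/636982) = -1213/9*(-1/636982) = 1213/5732838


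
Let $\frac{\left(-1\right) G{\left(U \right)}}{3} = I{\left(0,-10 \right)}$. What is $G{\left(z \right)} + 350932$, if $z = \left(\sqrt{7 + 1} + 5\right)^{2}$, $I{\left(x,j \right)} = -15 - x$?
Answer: $350977$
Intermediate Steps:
$z = \left(5 + 2 \sqrt{2}\right)^{2}$ ($z = \left(\sqrt{8} + 5\right)^{2} = \left(2 \sqrt{2} + 5\right)^{2} = \left(5 + 2 \sqrt{2}\right)^{2} \approx 61.284$)
$G{\left(U \right)} = 45$ ($G{\left(U \right)} = - 3 \left(-15 - 0\right) = - 3 \left(-15 + 0\right) = \left(-3\right) \left(-15\right) = 45$)
$G{\left(z \right)} + 350932 = 45 + 350932 = 350977$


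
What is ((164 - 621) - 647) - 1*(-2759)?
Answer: 1655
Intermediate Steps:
((164 - 621) - 647) - 1*(-2759) = (-457 - 647) + 2759 = -1104 + 2759 = 1655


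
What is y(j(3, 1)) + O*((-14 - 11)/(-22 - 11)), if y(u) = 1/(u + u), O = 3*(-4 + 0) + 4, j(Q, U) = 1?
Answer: -367/66 ≈ -5.5606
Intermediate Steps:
O = -8 (O = 3*(-4) + 4 = -12 + 4 = -8)
y(u) = 1/(2*u)
y(j(3, 1)) + O*((-14 - 11)/(-22 - 11)) = (½)/1 - 8*(-14 - 11)/(-22 - 11) = (½)*1 - (-200)/(-33) = ½ - (-200)*(-1)/33 = ½ - 8*25/33 = ½ - 200/33 = -367/66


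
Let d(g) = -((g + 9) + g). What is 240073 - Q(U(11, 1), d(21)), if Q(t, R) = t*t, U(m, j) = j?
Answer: 240072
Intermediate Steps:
d(g) = -9 - 2*g (d(g) = -((9 + g) + g) = -(9 + 2*g) = -9 - 2*g)
Q(t, R) = t²
240073 - Q(U(11, 1), d(21)) = 240073 - 1*1² = 240073 - 1*1 = 240073 - 1 = 240072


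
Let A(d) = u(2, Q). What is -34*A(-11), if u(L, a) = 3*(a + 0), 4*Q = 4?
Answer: -102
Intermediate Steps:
Q = 1 (Q = (¼)*4 = 1)
u(L, a) = 3*a
A(d) = 3 (A(d) = 3*1 = 3)
-34*A(-11) = -34*3 = -102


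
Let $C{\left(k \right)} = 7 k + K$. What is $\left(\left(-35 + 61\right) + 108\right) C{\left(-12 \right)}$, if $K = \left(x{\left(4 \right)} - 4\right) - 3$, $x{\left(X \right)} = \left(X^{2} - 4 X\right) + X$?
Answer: $-11658$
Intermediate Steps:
$x{\left(X \right)} = X^{2} - 3 X$
$K = -3$ ($K = \left(4 \left(-3 + 4\right) - 4\right) - 3 = \left(4 \cdot 1 - 4\right) - 3 = \left(4 - 4\right) - 3 = 0 - 3 = -3$)
$C{\left(k \right)} = -3 + 7 k$ ($C{\left(k \right)} = 7 k - 3 = -3 + 7 k$)
$\left(\left(-35 + 61\right) + 108\right) C{\left(-12 \right)} = \left(\left(-35 + 61\right) + 108\right) \left(-3 + 7 \left(-12\right)\right) = \left(26 + 108\right) \left(-3 - 84\right) = 134 \left(-87\right) = -11658$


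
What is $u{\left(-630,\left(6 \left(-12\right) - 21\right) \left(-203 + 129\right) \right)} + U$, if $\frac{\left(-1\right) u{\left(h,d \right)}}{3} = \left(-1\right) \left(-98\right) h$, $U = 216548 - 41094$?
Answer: $360674$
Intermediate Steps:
$U = 175454$ ($U = 216548 - 41094 = 175454$)
$u{\left(h,d \right)} = - 294 h$ ($u{\left(h,d \right)} = - 3 \left(-1\right) \left(-98\right) h = - 3 \cdot 98 h = - 294 h$)
$u{\left(-630,\left(6 \left(-12\right) - 21\right) \left(-203 + 129\right) \right)} + U = \left(-294\right) \left(-630\right) + 175454 = 185220 + 175454 = 360674$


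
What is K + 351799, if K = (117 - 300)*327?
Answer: 291958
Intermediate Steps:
K = -59841 (K = -183*327 = -59841)
K + 351799 = -59841 + 351799 = 291958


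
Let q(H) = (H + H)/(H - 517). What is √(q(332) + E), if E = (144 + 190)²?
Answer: 2*√954470315/185 ≈ 333.99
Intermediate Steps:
q(H) = 2*H/(-517 + H) (q(H) = (2*H)/(-517 + H) = 2*H/(-517 + H))
E = 111556 (E = 334² = 111556)
√(q(332) + E) = √(2*332/(-517 + 332) + 111556) = √(2*332/(-185) + 111556) = √(2*332*(-1/185) + 111556) = √(-664/185 + 111556) = √(20637196/185) = 2*√954470315/185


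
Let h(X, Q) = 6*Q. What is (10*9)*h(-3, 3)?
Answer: 1620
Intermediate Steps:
(10*9)*h(-3, 3) = (10*9)*(6*3) = 90*18 = 1620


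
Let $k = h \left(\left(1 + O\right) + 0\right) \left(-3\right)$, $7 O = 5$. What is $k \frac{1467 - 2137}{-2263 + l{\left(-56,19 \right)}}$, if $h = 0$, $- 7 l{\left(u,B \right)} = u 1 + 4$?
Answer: $0$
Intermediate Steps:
$O = \frac{5}{7}$ ($O = \frac{1}{7} \cdot 5 = \frac{5}{7} \approx 0.71429$)
$l{\left(u,B \right)} = - \frac{4}{7} - \frac{u}{7}$ ($l{\left(u,B \right)} = - \frac{u 1 + 4}{7} = - \frac{u + 4}{7} = - \frac{4 + u}{7} = - \frac{4}{7} - \frac{u}{7}$)
$k = 0$ ($k = 0 \left(\left(1 + \frac{5}{7}\right) + 0\right) \left(-3\right) = 0 \left(\frac{12}{7} + 0\right) \left(-3\right) = 0 \cdot \frac{12}{7} \left(-3\right) = 0 \left(-3\right) = 0$)
$k \frac{1467 - 2137}{-2263 + l{\left(-56,19 \right)}} = 0 \frac{1467 - 2137}{-2263 - - \frac{52}{7}} = 0 \left(- \frac{670}{-2263 + \left(- \frac{4}{7} + 8\right)}\right) = 0 \left(- \frac{670}{-2263 + \frac{52}{7}}\right) = 0 \left(- \frac{670}{- \frac{15789}{7}}\right) = 0 \left(\left(-670\right) \left(- \frac{7}{15789}\right)\right) = 0 \cdot \frac{4690}{15789} = 0$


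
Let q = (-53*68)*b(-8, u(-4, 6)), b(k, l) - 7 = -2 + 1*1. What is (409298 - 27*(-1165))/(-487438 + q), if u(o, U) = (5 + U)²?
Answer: -440753/509062 ≈ -0.86581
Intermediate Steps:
b(k, l) = 6 (b(k, l) = 7 + (-2 + 1*1) = 7 + (-2 + 1) = 7 - 1 = 6)
q = -21624 (q = -53*68*6 = -3604*6 = -21624)
(409298 - 27*(-1165))/(-487438 + q) = (409298 - 27*(-1165))/(-487438 - 21624) = (409298 + 31455)/(-509062) = 440753*(-1/509062) = -440753/509062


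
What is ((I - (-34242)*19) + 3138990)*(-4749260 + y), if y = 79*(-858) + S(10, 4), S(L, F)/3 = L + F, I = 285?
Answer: -18255818241000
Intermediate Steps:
S(L, F) = 3*F + 3*L (S(L, F) = 3*(L + F) = 3*(F + L) = 3*F + 3*L)
y = -67740 (y = 79*(-858) + (3*4 + 3*10) = -67782 + (12 + 30) = -67782 + 42 = -67740)
((I - (-34242)*19) + 3138990)*(-4749260 + y) = ((285 - (-34242)*19) + 3138990)*(-4749260 - 67740) = ((285 - 878*(-741)) + 3138990)*(-4817000) = ((285 + 650598) + 3138990)*(-4817000) = (650883 + 3138990)*(-4817000) = 3789873*(-4817000) = -18255818241000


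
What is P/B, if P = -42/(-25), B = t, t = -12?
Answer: -7/50 ≈ -0.14000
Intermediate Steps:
B = -12
P = 42/25 (P = -42*(-1/25) = 42/25 ≈ 1.6800)
P/B = (42/25)/(-12) = (42/25)*(-1/12) = -7/50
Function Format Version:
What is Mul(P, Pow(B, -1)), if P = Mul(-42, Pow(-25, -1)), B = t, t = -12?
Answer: Rational(-7, 50) ≈ -0.14000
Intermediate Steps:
B = -12
P = Rational(42, 25) (P = Mul(-42, Rational(-1, 25)) = Rational(42, 25) ≈ 1.6800)
Mul(P, Pow(B, -1)) = Mul(Rational(42, 25), Pow(-12, -1)) = Mul(Rational(42, 25), Rational(-1, 12)) = Rational(-7, 50)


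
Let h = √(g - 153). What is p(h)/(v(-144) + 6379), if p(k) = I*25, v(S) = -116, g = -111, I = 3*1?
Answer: 75/6263 ≈ 0.011975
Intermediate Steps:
I = 3
h = 2*I*√66 (h = √(-111 - 153) = √(-264) = 2*I*√66 ≈ 16.248*I)
p(k) = 75 (p(k) = 3*25 = 75)
p(h)/(v(-144) + 6379) = 75/(-116 + 6379) = 75/6263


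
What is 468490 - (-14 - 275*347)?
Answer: 563929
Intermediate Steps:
468490 - (-14 - 275*347) = 468490 - (-14 - 95425) = 468490 - 1*(-95439) = 468490 + 95439 = 563929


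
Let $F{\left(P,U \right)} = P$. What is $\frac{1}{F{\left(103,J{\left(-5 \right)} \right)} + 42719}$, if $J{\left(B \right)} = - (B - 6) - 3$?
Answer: $\frac{1}{42822} \approx 2.3352 \cdot 10^{-5}$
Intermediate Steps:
$J{\left(B \right)} = 3 - B$ ($J{\left(B \right)} = - (B - 6) - 3 = - (-6 + B) - 3 = \left(6 - B\right) - 3 = 3 - B$)
$\frac{1}{F{\left(103,J{\left(-5 \right)} \right)} + 42719} = \frac{1}{103 + 42719} = \frac{1}{42822}$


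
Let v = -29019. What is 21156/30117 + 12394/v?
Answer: 80218622/291321741 ≈ 0.27536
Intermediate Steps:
21156/30117 + 12394/v = 21156/30117 + 12394/(-29019) = 21156*(1/30117) + 12394*(-1/29019) = 7052/10039 - 12394/29019 = 80218622/291321741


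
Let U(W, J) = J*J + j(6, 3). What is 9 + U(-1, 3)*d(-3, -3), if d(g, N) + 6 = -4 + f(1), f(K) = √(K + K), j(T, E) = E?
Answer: -111 + 12*√2 ≈ -94.029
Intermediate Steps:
f(K) = √2*√K (f(K) = √(2*K) = √2*√K)
d(g, N) = -10 + √2 (d(g, N) = -6 + (-4 + √2*√1) = -6 + (-4 + √2*1) = -6 + (-4 + √2) = -10 + √2)
U(W, J) = 3 + J² (U(W, J) = J*J + 3 = J² + 3 = 3 + J²)
9 + U(-1, 3)*d(-3, -3) = 9 + (3 + 3²)*(-10 + √2) = 9 + (3 + 9)*(-10 + √2) = 9 + 12*(-10 + √2) = 9 + (-120 + 12*√2) = -111 + 12*√2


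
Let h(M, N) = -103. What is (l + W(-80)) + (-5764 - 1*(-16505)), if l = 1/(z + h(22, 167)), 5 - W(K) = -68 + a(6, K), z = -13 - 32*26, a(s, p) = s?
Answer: 10245983/948 ≈ 10808.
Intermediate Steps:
z = -845 (z = -13 - 832 = -845)
W(K) = 67 (W(K) = 5 - (-68 + 6) = 5 - 1*(-62) = 5 + 62 = 67)
l = -1/948 (l = 1/(-845 - 103) = 1/(-948) = -1/948 ≈ -0.0010549)
(l + W(-80)) + (-5764 - 1*(-16505)) = (-1/948 + 67) + (-5764 - 1*(-16505)) = 63515/948 + (-5764 + 16505) = 63515/948 + 10741 = 10245983/948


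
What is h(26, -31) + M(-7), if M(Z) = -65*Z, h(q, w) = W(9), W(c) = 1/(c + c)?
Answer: 8191/18 ≈ 455.06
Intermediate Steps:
W(c) = 1/(2*c)
h(q, w) = 1/18 (h(q, w) = (½)/9 = (½)*(⅑) = 1/18)
h(26, -31) + M(-7) = 1/18 - 65*(-7) = 1/18 + 455 = 8191/18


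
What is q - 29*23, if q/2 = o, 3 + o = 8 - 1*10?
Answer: -677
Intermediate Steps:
o = -5 (o = -3 + (8 - 1*10) = -3 + (8 - 10) = -3 - 2 = -5)
q = -10 (q = 2*(-5) = -10)
q - 29*23 = -10 - 29*23 = -10 - 667 = -677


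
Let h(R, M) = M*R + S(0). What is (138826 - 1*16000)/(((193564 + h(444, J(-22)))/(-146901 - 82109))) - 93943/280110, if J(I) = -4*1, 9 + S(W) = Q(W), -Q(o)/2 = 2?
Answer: -105054122276899/716241270 ≈ -1.4667e+5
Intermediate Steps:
Q(o) = -4 (Q(o) = -2*2 = -4)
S(W) = -13 (S(W) = -9 - 4 = -13)
J(I) = -4
h(R, M) = -13 + M*R (h(R, M) = M*R - 13 = -13 + M*R)
(138826 - 1*16000)/(((193564 + h(444, J(-22)))/(-146901 - 82109))) - 93943/280110 = (138826 - 1*16000)/(((193564 + (-13 - 4*444))/(-146901 - 82109))) - 93943/280110 = (138826 - 16000)/(((193564 + (-13 - 1776))/(-229010))) - 93943*1/280110 = 122826/(((193564 - 1789)*(-1/229010))) - 93943/280110 = 122826/((191775*(-1/229010))) - 93943/280110 = 122826/(-38355/45802) - 93943/280110 = 122826*(-45802/38355) - 93943/280110 = -1875225484/12785 - 93943/280110 = -105054122276899/716241270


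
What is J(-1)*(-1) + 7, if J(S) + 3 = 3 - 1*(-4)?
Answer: 3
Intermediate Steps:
J(S) = 4 (J(S) = -3 + (3 - 1*(-4)) = -3 + (3 + 4) = -3 + 7 = 4)
J(-1)*(-1) + 7 = 4*(-1) + 7 = -4 + 7 = 3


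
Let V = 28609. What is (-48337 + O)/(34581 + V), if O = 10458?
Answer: -37879/63190 ≈ -0.59945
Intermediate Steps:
(-48337 + O)/(34581 + V) = (-48337 + 10458)/(34581 + 28609) = -37879/63190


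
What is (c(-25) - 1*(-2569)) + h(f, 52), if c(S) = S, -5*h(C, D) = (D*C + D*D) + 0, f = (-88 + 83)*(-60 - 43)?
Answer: -16764/5 ≈ -3352.8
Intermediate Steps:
f = 515 (f = -5*(-103) = 515)
h(C, D) = -D²/5 - C*D/5 (h(C, D) = -((D*C + D*D) + 0)/5 = -((C*D + D²) + 0)/5 = -((D² + C*D) + 0)/5 = -(D² + C*D)/5 = -D²/5 - C*D/5)
(c(-25) - 1*(-2569)) + h(f, 52) = (-25 - 1*(-2569)) - ⅕*52*(515 + 52) = (-25 + 2569) - ⅕*52*567 = 2544 - 29484/5 = -16764/5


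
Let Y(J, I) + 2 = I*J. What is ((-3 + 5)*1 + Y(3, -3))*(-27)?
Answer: 243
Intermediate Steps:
Y(J, I) = -2 + I*J
((-3 + 5)*1 + Y(3, -3))*(-27) = ((-3 + 5)*1 + (-2 - 3*3))*(-27) = (2*1 + (-2 - 9))*(-27) = (2 - 11)*(-27) = -9*(-27) = 243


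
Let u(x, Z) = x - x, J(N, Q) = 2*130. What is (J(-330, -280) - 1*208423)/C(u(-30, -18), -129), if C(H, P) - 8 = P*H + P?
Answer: 208163/121 ≈ 1720.4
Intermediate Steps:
J(N, Q) = 260
u(x, Z) = 0
C(H, P) = 8 + P + H*P (C(H, P) = 8 + (P*H + P) = 8 + (H*P + P) = 8 + (P + H*P) = 8 + P + H*P)
(J(-330, -280) - 1*208423)/C(u(-30, -18), -129) = (260 - 1*208423)/(8 - 129 + 0*(-129)) = (260 - 208423)/(8 - 129 + 0) = -208163/(-121) = -208163*(-1/121) = 208163/121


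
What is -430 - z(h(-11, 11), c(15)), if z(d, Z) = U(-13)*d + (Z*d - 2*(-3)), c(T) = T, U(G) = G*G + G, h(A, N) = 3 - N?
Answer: 932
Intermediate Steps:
U(G) = G + G² (U(G) = G² + G = G + G²)
z(d, Z) = 6 + 156*d + Z*d (z(d, Z) = (-13*(1 - 13))*d + (Z*d - 2*(-3)) = (-13*(-12))*d + (Z*d + 6) = 156*d + (6 + Z*d) = 6 + 156*d + Z*d)
-430 - z(h(-11, 11), c(15)) = -430 - (6 + 156*(3 - 1*11) + 15*(3 - 1*11)) = -430 - (6 + 156*(3 - 11) + 15*(3 - 11)) = -430 - (6 + 156*(-8) + 15*(-8)) = -430 - (6 - 1248 - 120) = -430 - 1*(-1362) = -430 + 1362 = 932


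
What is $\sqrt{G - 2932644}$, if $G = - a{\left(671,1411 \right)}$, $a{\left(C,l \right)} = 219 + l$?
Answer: $i \sqrt{2934274} \approx 1713.0 i$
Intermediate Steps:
$G = -1630$ ($G = - (219 + 1411) = \left(-1\right) 1630 = -1630$)
$\sqrt{G - 2932644} = \sqrt{-1630 - 2932644} = \sqrt{-2934274} = i \sqrt{2934274}$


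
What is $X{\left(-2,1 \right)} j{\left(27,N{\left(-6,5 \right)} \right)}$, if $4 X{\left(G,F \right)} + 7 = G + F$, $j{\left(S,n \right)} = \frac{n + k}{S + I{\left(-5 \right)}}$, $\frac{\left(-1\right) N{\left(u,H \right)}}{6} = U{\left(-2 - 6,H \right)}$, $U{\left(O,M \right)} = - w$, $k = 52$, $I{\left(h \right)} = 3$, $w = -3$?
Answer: $- \frac{34}{15} \approx -2.2667$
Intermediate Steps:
$U{\left(O,M \right)} = 3$ ($U{\left(O,M \right)} = \left(-1\right) \left(-3\right) = 3$)
$N{\left(u,H \right)} = -18$ ($N{\left(u,H \right)} = \left(-6\right) 3 = -18$)
$j{\left(S,n \right)} = \frac{52 + n}{3 + S}$ ($j{\left(S,n \right)} = \frac{n + 52}{S + 3} = \frac{52 + n}{3 + S}$)
$X{\left(G,F \right)} = - \frac{7}{4} + \frac{F}{4} + \frac{G}{4}$ ($X{\left(G,F \right)} = - \frac{7}{4} + \frac{G + F}{4} = - \frac{7}{4} + \frac{F + G}{4} = - \frac{7}{4} + \left(\frac{F}{4} + \frac{G}{4}\right) = - \frac{7}{4} + \frac{F}{4} + \frac{G}{4}$)
$X{\left(-2,1 \right)} j{\left(27,N{\left(-6,5 \right)} \right)} = \left(- \frac{7}{4} + \frac{1}{4} \cdot 1 + \frac{1}{4} \left(-2\right)\right) \frac{52 - 18}{3 + 27} = \left(- \frac{7}{4} + \frac{1}{4} - \frac{1}{2}\right) \frac{1}{30} \cdot 34 = - 2 \cdot \frac{1}{30} \cdot 34 = \left(-2\right) \frac{17}{15} = - \frac{34}{15}$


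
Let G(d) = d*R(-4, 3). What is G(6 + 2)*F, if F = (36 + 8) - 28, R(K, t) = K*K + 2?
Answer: 2304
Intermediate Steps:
R(K, t) = 2 + K² (R(K, t) = K² + 2 = 2 + K²)
F = 16 (F = 44 - 28 = 16)
G(d) = 18*d (G(d) = d*(2 + (-4)²) = d*(2 + 16) = d*18 = 18*d)
G(6 + 2)*F = (18*(6 + 2))*16 = (18*8)*16 = 144*16 = 2304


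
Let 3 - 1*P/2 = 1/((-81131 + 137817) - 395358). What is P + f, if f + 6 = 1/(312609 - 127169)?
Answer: 727/64347680 ≈ 1.1298e-5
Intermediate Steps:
P = 1016017/169336 (P = 6 - 2/((-81131 + 137817) - 395358) = 6 - 2/(56686 - 395358) = 6 - 2/(-338672) = 6 - 2*(-1/338672) = 6 + 1/169336 = 1016017/169336 ≈ 6.0000)
f = -1112639/185440 (f = -6 + 1/(312609 - 127169) = -6 + 1/185440 = -1112639/185440 ≈ -6.0000)
P + f = 1016017/169336 - 1112639/185440 = 727/64347680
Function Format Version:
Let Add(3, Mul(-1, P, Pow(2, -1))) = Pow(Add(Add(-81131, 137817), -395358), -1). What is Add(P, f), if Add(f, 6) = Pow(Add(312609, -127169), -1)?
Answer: Rational(727, 64347680) ≈ 1.1298e-5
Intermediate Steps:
P = Rational(1016017, 169336) (P = Add(6, Mul(-2, Pow(Add(Add(-81131, 137817), -395358), -1))) = Add(6, Mul(-2, Pow(Add(56686, -395358), -1))) = Add(6, Mul(-2, Pow(-338672, -1))) = Add(6, Mul(-2, Rational(-1, 338672))) = Add(6, Rational(1, 169336)) = Rational(1016017, 169336) ≈ 6.0000)
f = Rational(-1112639, 185440) (f = Add(-6, Pow(Add(312609, -127169), -1)) = Add(-6, Pow(185440, -1)) = Add(-6, Rational(1, 185440)) = Rational(-1112639, 185440) ≈ -6.0000)
Add(P, f) = Add(Rational(1016017, 169336), Rational(-1112639, 185440)) = Rational(727, 64347680)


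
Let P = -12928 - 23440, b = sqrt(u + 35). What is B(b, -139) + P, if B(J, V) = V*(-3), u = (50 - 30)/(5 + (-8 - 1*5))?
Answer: -35951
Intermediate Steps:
u = -5/2 (u = 20/(5 + (-8 - 5)) = 20/(5 - 13) = 20/(-8) = 20*(-1/8) = -5/2 ≈ -2.5000)
b = sqrt(130)/2 (b = sqrt(-5/2 + 35) = sqrt(65/2) = sqrt(130)/2 ≈ 5.7009)
B(J, V) = -3*V
P = -36368
B(b, -139) + P = -3*(-139) - 36368 = 417 - 36368 = -35951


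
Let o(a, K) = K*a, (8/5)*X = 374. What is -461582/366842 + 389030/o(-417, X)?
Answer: -75081868693/14302986159 ≈ -5.2494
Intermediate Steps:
X = 935/4 (X = (5/8)*374 = 935/4 ≈ 233.75)
-461582/366842 + 389030/o(-417, X) = -461582/366842 + 389030/(((935/4)*(-417))) = -461582*1/366842 + 389030/(-389895/4) = -230791/183421 + 389030*(-4/389895) = -230791/183421 - 311224/77979 = -75081868693/14302986159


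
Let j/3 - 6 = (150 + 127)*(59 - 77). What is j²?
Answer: 223203600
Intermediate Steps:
j = -14940 (j = 18 + 3*((150 + 127)*(59 - 77)) = 18 + 3*(277*(-18)) = 18 + 3*(-4986) = 18 - 14958 = -14940)
j² = (-14940)² = 223203600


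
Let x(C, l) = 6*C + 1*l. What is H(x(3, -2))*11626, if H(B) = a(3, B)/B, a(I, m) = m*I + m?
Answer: 46504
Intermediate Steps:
a(I, m) = m + I*m (a(I, m) = I*m + m = m + I*m)
x(C, l) = l + 6*C (x(C, l) = 6*C + l = l + 6*C)
H(B) = 4 (H(B) = (B*(1 + 3))/B = (B*4)/B = (4*B)/B = 4)
H(x(3, -2))*11626 = 4*11626 = 46504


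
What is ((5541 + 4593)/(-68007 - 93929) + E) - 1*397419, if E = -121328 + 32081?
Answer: -39404377755/80968 ≈ -4.8667e+5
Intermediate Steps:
E = -89247
((5541 + 4593)/(-68007 - 93929) + E) - 1*397419 = ((5541 + 4593)/(-68007 - 93929) - 89247) - 1*397419 = (10134/(-161936) - 89247) - 397419 = (10134*(-1/161936) - 89247) - 397419 = (-5067/80968 - 89247) - 397419 = -7226156163/80968 - 397419 = -39404377755/80968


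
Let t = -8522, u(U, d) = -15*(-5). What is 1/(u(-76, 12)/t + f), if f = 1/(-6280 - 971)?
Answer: -61793022/552347 ≈ -111.87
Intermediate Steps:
u(U, d) = 75
f = -1/7251 (f = 1/(-7251) = -1/7251 ≈ -0.00013791)
1/(u(-76, 12)/t + f) = 1/(75/(-8522) - 1/7251) = 1/(75*(-1/8522) - 1/7251) = 1/(-75/8522 - 1/7251) = 1/(-552347/61793022) = -61793022/552347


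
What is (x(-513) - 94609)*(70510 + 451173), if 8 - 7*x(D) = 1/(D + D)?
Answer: -18656307431453/378 ≈ -4.9355e+10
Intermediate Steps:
x(D) = 8/7 - 1/(14*D) (x(D) = 8/7 - 1/(7*(D + D)) = 8/7 - 1/(2*D)/7 = 8/7 - 1/(14*D))
(x(-513) - 94609)*(70510 + 451173) = ((1/14)*(-1 + 16*(-513))/(-513) - 94609)*(70510 + 451173) = ((1/14)*(-1/513)*(-1 - 8208) - 94609)*521683 = ((1/14)*(-1/513)*(-8209) - 94609)*521683 = (8209/7182 - 94609)*521683 = -679473629/7182*521683 = -18656307431453/378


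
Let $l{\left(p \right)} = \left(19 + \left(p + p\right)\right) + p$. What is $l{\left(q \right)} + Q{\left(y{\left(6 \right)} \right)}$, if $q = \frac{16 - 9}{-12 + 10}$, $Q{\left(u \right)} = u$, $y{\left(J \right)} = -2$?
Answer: $\frac{13}{2} \approx 6.5$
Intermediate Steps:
$q = - \frac{7}{2}$ ($q = \frac{7}{-2} = 7 \left(- \frac{1}{2}\right) = - \frac{7}{2} \approx -3.5$)
$l{\left(p \right)} = 19 + 3 p$ ($l{\left(p \right)} = \left(19 + 2 p\right) + p = 19 + 3 p$)
$l{\left(q \right)} + Q{\left(y{\left(6 \right)} \right)} = \left(19 + 3 \left(- \frac{7}{2}\right)\right) - 2 = \left(19 - \frac{21}{2}\right) - 2 = \frac{17}{2} - 2 = \frac{13}{2}$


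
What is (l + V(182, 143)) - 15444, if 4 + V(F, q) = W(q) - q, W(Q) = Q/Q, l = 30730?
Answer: 15140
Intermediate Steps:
W(Q) = 1
V(F, q) = -3 - q (V(F, q) = -4 + (1 - q) = -3 - q)
(l + V(182, 143)) - 15444 = (30730 + (-3 - 1*143)) - 15444 = (30730 + (-3 - 143)) - 15444 = (30730 - 146) - 15444 = 30584 - 15444 = 15140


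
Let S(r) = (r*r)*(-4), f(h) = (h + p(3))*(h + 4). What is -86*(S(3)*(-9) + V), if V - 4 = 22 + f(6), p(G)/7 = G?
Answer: -53320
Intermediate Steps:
p(G) = 7*G
f(h) = (4 + h)*(21 + h) (f(h) = (h + 7*3)*(h + 4) = (h + 21)*(4 + h) = (21 + h)*(4 + h) = (4 + h)*(21 + h))
S(r) = -4*r² (S(r) = r²*(-4) = -4*r²)
V = 296 (V = 4 + (22 + (84 + 6² + 25*6)) = 4 + (22 + (84 + 36 + 150)) = 4 + (22 + 270) = 4 + 292 = 296)
-86*(S(3)*(-9) + V) = -86*(-4*3²*(-9) + 296) = -86*(-4*9*(-9) + 296) = -86*(-36*(-9) + 296) = -86*(324 + 296) = -86*620 = -53320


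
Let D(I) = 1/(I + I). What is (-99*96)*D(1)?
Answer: -4752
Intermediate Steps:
D(I) = 1/(2*I)
(-99*96)*D(1) = (-99*96)*((1/2)/1) = -4752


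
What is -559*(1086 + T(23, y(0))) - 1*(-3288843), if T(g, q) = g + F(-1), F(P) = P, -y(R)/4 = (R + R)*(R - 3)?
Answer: 2669471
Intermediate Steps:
y(R) = -8*R*(-3 + R) (y(R) = -4*(R + R)*(R - 3) = -4*2*R*(-3 + R) = -8*R*(-3 + R))
T(g, q) = -1 + g (T(g, q) = g - 1 = -1 + g)
-559*(1086 + T(23, y(0))) - 1*(-3288843) = -559*(1086 + (-1 + 23)) - 1*(-3288843) = -559*(1086 + 22) + 3288843 = -559*1108 + 3288843 = -619372 + 3288843 = 2669471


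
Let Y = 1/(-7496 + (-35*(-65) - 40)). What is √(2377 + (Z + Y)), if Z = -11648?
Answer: 74*I*√46859727/5261 ≈ 96.286*I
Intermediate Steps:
Y = -1/5261 (Y = 1/(-7496 + (2275 - 40)) = 1/(-7496 + 2235) = 1/(-5261) = -1/5261 ≈ -0.00019008)
√(2377 + (Z + Y)) = √(2377 + (-11648 - 1/5261)) = √(2377 - 61280129/5261) = √(-48774732/5261) = 74*I*√46859727/5261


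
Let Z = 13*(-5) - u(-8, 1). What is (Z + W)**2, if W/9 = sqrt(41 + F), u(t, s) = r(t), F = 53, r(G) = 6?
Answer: 12655 - 1278*sqrt(94) ≈ 264.33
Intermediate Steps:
u(t, s) = 6
W = 9*sqrt(94) (W = 9*sqrt(41 + 53) = 9*sqrt(94) ≈ 87.258)
Z = -71 (Z = 13*(-5) - 1*6 = -65 - 6 = -71)
(Z + W)**2 = (-71 + 9*sqrt(94))**2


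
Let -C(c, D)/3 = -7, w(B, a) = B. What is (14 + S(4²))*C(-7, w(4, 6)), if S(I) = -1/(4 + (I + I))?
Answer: 3521/12 ≈ 293.42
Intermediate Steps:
C(c, D) = 21 (C(c, D) = -3*(-7) = 21)
S(I) = -1/(4 + 2*I)
(14 + S(4²))*C(-7, w(4, 6)) = (14 - 1/(4 + 2*4²))*21 = (14 - 1/(4 + 2*16))*21 = (14 - 1/(4 + 32))*21 = (14 - 1/36)*21 = (503/36)*21 = 3521/12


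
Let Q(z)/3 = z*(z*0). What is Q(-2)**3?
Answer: 0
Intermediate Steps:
Q(z) = 0 (Q(z) = 3*(z*(z*0)) = 3*(z*0) = 3*0 = 0)
Q(-2)**3 = 0**3 = 0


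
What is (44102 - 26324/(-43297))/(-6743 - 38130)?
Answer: -1909510618/1942866281 ≈ -0.98283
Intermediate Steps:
(44102 - 26324/(-43297))/(-6743 - 38130) = (44102 - 26324*(-1/43297))/(-44873) = (44102 + 26324/43297)*(-1/44873) = (1909510618/43297)*(-1/44873) = -1909510618/1942866281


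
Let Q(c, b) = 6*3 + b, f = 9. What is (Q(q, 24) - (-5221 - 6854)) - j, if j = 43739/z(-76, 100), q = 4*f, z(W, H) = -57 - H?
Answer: 1946108/157 ≈ 12396.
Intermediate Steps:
q = 36 (q = 4*9 = 36)
Q(c, b) = 18 + b
j = -43739/157 (j = 43739/(-57 - 1*100) = 43739/(-57 - 100) = 43739/(-157) = 43739*(-1/157) = -43739/157 ≈ -278.59)
(Q(q, 24) - (-5221 - 6854)) - j = ((18 + 24) - (-5221 - 6854)) - 1*(-43739/157) = (42 - 1*(-12075)) + 43739/157 = (42 + 12075) + 43739/157 = 12117 + 43739/157 = 1946108/157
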